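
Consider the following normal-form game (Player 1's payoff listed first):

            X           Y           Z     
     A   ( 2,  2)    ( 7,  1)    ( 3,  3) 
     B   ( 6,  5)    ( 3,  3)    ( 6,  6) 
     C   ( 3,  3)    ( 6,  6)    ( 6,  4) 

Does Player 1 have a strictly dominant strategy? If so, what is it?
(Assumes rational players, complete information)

No strictly dominant strategy exists for Player 1

Work:
A strategy strictly dominates another if it gives a strictly higher payoff against every opponent action. Compare each pair of P1's strategies column-by-column:
  A vs B: [2 vs 6, 7 vs 3, 3 vs 6] → A does not strictly dominate B (column X: 2 ≤ 6)
  A vs C: [2 vs 3, 7 vs 6, 3 vs 6] → A does not strictly dominate C (column X: 2 ≤ 3)
  B vs A: [6 vs 2, 3 vs 7, 6 vs 3] → B does not strictly dominate A (column Y: 3 ≤ 7)
  B vs C: [6 vs 3, 3 vs 6, 6 vs 6] → B does not strictly dominate C (column Y: 3 ≤ 6)
  C vs A: [3 vs 2, 6 vs 7, 6 vs 3] → C does not strictly dominate A (column Y: 6 ≤ 7)
  C vs B: [3 vs 6, 6 vs 3, 6 vs 6] → C does not strictly dominate B (column X: 3 ≤ 6)
No single strategy strictly dominates all others → no strictly dominant strategy.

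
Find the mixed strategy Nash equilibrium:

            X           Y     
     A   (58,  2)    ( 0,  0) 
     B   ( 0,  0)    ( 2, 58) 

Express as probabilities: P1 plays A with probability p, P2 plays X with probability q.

p = 0.9667, q = 0.0333

Work:
Find probabilities that make opponent indifferent:
P2 chooses q to make P1 indifferent between A and B
P1 chooses p to make P2 indifferent between X and Y
Mixed NE: P1 plays (A: 0.9667, B: 0.0333), P2 plays (X: 0.0333, Y: 0.9667)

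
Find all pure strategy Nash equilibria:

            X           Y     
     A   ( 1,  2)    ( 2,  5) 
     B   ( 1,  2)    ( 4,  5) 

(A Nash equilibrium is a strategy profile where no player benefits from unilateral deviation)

Nash equilibrium: (B, Y)

Work:
Best responses:
  P1 vs X: payoffs [1, 1] → best response A/B (payoff 1)
  P1 vs Y: payoffs [2, 4] → best response B (payoff 4)
  P2 vs A: payoffs [2, 5] → best response Y (payoff 5)
  P2 vs B: payoffs [2, 5] → best response Y (payoff 5)
Mutual best responses: (B,Y) → Nash equilibria.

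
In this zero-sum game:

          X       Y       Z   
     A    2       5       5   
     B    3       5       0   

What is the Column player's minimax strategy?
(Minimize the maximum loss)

Column should play X, value = 3

Work:
Column player minimizes Row's maximum payoff:
Column X: max payoff to Row = 3
Column Y: max payoff to Row = 5
Column Z: max payoff to Row = 5
Minimum is 3, achieved by column X.
Minimax strategy: X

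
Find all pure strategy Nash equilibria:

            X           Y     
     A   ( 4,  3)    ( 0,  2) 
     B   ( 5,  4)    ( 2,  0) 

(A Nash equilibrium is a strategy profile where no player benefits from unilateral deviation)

Nash equilibrium: (B, X)

Work:
Best responses:
  P1 vs X: payoffs [4, 5] → best response B (payoff 5)
  P1 vs Y: payoffs [0, 2] → best response B (payoff 2)
  P2 vs A: payoffs [3, 2] → best response X (payoff 3)
  P2 vs B: payoffs [4, 0] → best response X (payoff 4)
Mutual best responses: (B,X) → Nash equilibria.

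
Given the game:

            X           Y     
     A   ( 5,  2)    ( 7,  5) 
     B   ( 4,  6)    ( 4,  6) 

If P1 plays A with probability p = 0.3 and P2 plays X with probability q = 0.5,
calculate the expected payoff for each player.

E[P1] = 4.6, E[P2] = 5.25

Work:
E[P1] = p·q·π₁(A,X) + p·(1-q)·π₁(A,Y) + (1-p)·q·π₁(B,X) + (1-p)·(1-q)·π₁(B,Y)
= 0.3·0.5·5 + 0.3·0.5·7 + 0.7·0.5·4 + 0.7·0.5·4
= 4.6

E[P2] = 5.25 (similar calculation)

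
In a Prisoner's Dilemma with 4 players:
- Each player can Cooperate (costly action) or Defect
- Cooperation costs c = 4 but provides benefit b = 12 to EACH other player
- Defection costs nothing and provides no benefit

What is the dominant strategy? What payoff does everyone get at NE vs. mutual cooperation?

Dominant: Defect; NE payoff = 0; Coop payoff = 32

Work:
Defect dominates (saves cost c = 4, benefit to others is external)
NE: All defect → everyone gets 0
If all cooperate: each receives (3)×12 - 4 = 32
Social dilemma: 32 > 0 but NE gives 0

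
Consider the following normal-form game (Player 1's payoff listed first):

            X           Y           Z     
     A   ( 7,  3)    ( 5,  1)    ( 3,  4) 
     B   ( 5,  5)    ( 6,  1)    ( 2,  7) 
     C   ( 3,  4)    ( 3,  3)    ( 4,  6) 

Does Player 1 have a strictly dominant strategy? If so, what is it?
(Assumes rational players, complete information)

No strictly dominant strategy exists for Player 1

Work:
A strategy strictly dominates another if it gives a strictly higher payoff against every opponent action. Compare each pair of P1's strategies column-by-column:
  A vs B: [7 vs 5, 5 vs 6, 3 vs 2] → A does not strictly dominate B (column Y: 5 ≤ 6)
  A vs C: [7 vs 3, 5 vs 3, 3 vs 4] → A does not strictly dominate C (column Z: 3 ≤ 4)
  B vs A: [5 vs 7, 6 vs 5, 2 vs 3] → B does not strictly dominate A (column X: 5 ≤ 7)
  B vs C: [5 vs 3, 6 vs 3, 2 vs 4] → B does not strictly dominate C (column Z: 2 ≤ 4)
  C vs A: [3 vs 7, 3 vs 5, 4 vs 3] → C does not strictly dominate A (column X: 3 ≤ 7)
  C vs B: [3 vs 5, 3 vs 6, 4 vs 2] → C does not strictly dominate B (column X: 3 ≤ 5)
No single strategy strictly dominates all others → no strictly dominant strategy.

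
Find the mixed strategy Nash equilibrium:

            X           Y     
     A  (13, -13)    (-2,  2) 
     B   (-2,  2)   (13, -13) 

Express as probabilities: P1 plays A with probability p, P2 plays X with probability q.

p = 0.5, q = 0.5

Work:
Find probabilities that make opponent indifferent:
P2 chooses q to make P1 indifferent between A and B
P1 chooses p to make P2 indifferent between X and Y
Mixed NE: P1 plays (A: 0.5, B: 0.5), P2 plays (X: 0.5, Y: 0.5)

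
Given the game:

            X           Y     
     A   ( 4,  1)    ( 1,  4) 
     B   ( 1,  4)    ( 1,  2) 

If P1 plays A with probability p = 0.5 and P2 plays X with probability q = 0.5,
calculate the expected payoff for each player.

E[P1] = 1.75, E[P2] = 2.75

Work:
E[P1] = p·q·π₁(A,X) + p·(1-q)·π₁(A,Y) + (1-p)·q·π₁(B,X) + (1-p)·(1-q)·π₁(B,Y)
= 0.5·0.5·4 + 0.5·0.5·1 + 0.5·0.5·1 + 0.5·0.5·1
= 1.75

E[P2] = 2.75 (similar calculation)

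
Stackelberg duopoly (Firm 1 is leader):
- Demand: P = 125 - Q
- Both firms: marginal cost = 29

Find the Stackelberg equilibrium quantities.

q₁* (leader) = 48.0, q₂* (follower) = 24.0

Work:
Follower's reaction: q₂ = (a - c - q₁)/2
Leader substitutes: π₁ = q₁·(a - q₁ - (a-c-q₁)/2 - c)
FOC: q₁* = (125 - 29)/2 = 48.00
Then: q₂* = (125 - 29 - 48.0)/2 = 24.00
Leader has first-mover advantage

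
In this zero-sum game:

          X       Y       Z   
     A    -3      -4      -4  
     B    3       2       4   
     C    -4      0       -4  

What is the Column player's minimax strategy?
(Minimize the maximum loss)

Column should play Y, value = 2

Work:
Column player minimizes Row's maximum payoff:
Column X: max payoff to Row = 3
Column Y: max payoff to Row = 2
Column Z: max payoff to Row = 4
Minimum is 2, achieved by column Y.
Minimax strategy: Y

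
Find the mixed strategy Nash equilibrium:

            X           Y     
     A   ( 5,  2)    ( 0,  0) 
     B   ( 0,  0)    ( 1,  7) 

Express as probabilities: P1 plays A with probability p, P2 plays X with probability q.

p = 0.7778, q = 0.1667

Work:
Find probabilities that make opponent indifferent:
P2 chooses q to make P1 indifferent between A and B
P1 chooses p to make P2 indifferent between X and Y
Mixed NE: P1 plays (A: 0.7778, B: 0.2222), P2 plays (X: 0.1667, Y: 0.8333)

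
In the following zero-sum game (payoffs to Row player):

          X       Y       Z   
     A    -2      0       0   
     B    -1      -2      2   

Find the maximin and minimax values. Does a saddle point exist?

Maximin = -2, Minimax = -1, Saddle: False

Work:
Row minimums: [-2, -2] → maximin = -2
Column maximums: [-1, 0, 2] → minimax = -1
No saddle point (maximin ≠ minimax). Mixed strategy needed.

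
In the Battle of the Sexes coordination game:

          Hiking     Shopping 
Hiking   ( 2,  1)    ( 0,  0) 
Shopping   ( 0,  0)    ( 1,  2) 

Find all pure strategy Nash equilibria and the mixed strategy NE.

Pure NE: (Hiking, Hiking) and (Shopping, Shopping); Mixed NE: p = 0.6667, q = 0.3333

Work:
Check pure NE:
(Hiking, Hiking): (2, 1) - no unilateral deviation beneficial
(Shopping, Shopping): (1, 2) - no unilateral deviation beneficial
Mixed NE: P1 plays Hiking with p = 0.6667, P2 plays Hiking with q = 0.3333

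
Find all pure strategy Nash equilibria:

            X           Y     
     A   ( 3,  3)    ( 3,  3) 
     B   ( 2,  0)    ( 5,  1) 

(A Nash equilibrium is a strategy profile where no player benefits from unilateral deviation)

Nash equilibrium: (A, X), (B, Y)

Work:
Best responses:
  P1 vs X: payoffs [3, 2] → best response A (payoff 3)
  P1 vs Y: payoffs [3, 5] → best response B (payoff 5)
  P2 vs A: payoffs [3, 3] → best response X/Y (payoff 3)
  P2 vs B: payoffs [0, 1] → best response Y (payoff 1)
Mutual best responses: (A,X), (B,Y) → Nash equilibria.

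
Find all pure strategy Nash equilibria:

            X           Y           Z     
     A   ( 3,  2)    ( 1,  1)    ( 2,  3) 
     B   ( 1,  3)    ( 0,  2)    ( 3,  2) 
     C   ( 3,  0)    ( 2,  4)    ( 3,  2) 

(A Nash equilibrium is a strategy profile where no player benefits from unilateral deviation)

Nash equilibrium: (C, Y)

Work:
Best responses:
  P1 vs X: payoffs [3, 1, 3] → best response A/C (payoff 3)
  P1 vs Y: payoffs [1, 0, 2] → best response C (payoff 2)
  P1 vs Z: payoffs [2, 3, 3] → best response B/C (payoff 3)
  P2 vs A: payoffs [2, 1, 3] → best response Z (payoff 3)
  P2 vs B: payoffs [3, 2, 2] → best response X (payoff 3)
  P2 vs C: payoffs [0, 4, 2] → best response Y (payoff 4)
Mutual best responses: (C,Y) → Nash equilibria.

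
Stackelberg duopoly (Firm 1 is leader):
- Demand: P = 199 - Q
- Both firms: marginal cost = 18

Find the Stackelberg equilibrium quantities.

q₁* (leader) = 90.5, q₂* (follower) = 45.25

Work:
Follower's reaction: q₂ = (a - c - q₁)/2
Leader substitutes: π₁ = q₁·(a - q₁ - (a-c-q₁)/2 - c)
FOC: q₁* = (199 - 18)/2 = 90.50
Then: q₂* = (199 - 18 - 90.5)/2 = 45.25
Leader has first-mover advantage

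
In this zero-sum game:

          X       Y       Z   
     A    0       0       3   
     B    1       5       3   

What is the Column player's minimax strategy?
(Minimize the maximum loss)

Column should play X, value = 1

Work:
Column player minimizes Row's maximum payoff:
Column X: max payoff to Row = 1
Column Y: max payoff to Row = 5
Column Z: max payoff to Row = 3
Minimum is 1, achieved by column X.
Minimax strategy: X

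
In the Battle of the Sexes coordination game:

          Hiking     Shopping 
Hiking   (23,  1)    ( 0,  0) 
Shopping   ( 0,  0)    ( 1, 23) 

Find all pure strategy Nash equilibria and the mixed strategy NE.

Pure NE: (Hiking, Hiking) and (Shopping, Shopping); Mixed NE: p = 0.9583, q = 0.0417

Work:
Check pure NE:
(Hiking, Hiking): (23, 1) - no unilateral deviation beneficial
(Shopping, Shopping): (1, 23) - no unilateral deviation beneficial
Mixed NE: P1 plays Hiking with p = 0.9583, P2 plays Hiking with q = 0.0417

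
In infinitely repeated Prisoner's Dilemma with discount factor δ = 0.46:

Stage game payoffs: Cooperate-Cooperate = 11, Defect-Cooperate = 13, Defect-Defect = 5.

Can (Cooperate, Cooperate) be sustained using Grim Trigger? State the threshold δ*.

δ* = 0.25; since δ = 0.46 ≥ 0.25, cooperation can be sustained

Work:
For Grim Trigger:
Cooperate forever: 11/(1-δ)
Defect then punished: 13 + 5·δ/(1-δ)
Need: 11/(1-δ) ≥ 13 + 5·δ/(1-δ)
Solving: δ ≥ (T-R)/(T-P) = (13-11)/(13-5) = 0.25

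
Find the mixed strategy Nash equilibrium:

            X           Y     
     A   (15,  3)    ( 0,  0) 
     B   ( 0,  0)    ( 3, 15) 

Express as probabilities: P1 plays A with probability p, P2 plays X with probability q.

p = 0.8333, q = 0.1667

Work:
Find probabilities that make opponent indifferent:
P2 chooses q to make P1 indifferent between A and B
P1 chooses p to make P2 indifferent between X and Y
Mixed NE: P1 plays (A: 0.8333, B: 0.1667), P2 plays (X: 0.1667, Y: 0.8333)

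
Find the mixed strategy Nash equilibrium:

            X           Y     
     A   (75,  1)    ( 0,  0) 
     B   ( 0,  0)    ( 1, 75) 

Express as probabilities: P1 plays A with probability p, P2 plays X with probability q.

p = 0.9868, q = 0.0132

Work:
Find probabilities that make opponent indifferent:
P2 chooses q to make P1 indifferent between A and B
P1 chooses p to make P2 indifferent between X and Y
Mixed NE: P1 plays (A: 0.9868, B: 0.0132), P2 plays (X: 0.0132, Y: 0.9868)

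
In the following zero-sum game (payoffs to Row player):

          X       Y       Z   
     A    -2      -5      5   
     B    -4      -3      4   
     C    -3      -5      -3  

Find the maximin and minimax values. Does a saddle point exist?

Maximin = -4, Minimax = -3, Saddle: False

Work:
Row minimums: [-5, -4, -5] → maximin = -4
Column maximums: [-2, -3, 5] → minimax = -3
No saddle point (maximin ≠ minimax). Mixed strategy needed.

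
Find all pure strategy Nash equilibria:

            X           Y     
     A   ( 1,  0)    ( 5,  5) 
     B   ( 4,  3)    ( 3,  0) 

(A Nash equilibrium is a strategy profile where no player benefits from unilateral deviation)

Nash equilibrium: (A, Y), (B, X)

Work:
Best responses:
  P1 vs X: payoffs [1, 4] → best response B (payoff 4)
  P1 vs Y: payoffs [5, 3] → best response A (payoff 5)
  P2 vs A: payoffs [0, 5] → best response Y (payoff 5)
  P2 vs B: payoffs [3, 0] → best response X (payoff 3)
Mutual best responses: (A,Y), (B,X) → Nash equilibria.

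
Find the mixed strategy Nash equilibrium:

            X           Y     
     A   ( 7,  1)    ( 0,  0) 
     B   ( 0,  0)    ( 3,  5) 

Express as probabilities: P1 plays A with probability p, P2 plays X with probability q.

p = 0.8333, q = 0.3

Work:
Find probabilities that make opponent indifferent:
P2 chooses q to make P1 indifferent between A and B
P1 chooses p to make P2 indifferent between X and Y
Mixed NE: P1 plays (A: 0.8333, B: 0.1667), P2 plays (X: 0.3, Y: 0.7)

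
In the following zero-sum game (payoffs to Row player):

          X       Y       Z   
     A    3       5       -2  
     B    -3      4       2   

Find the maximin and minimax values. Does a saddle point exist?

Maximin = -2, Minimax = 2, Saddle: False

Work:
Row minimums: [-2, -3] → maximin = -2
Column maximums: [3, 5, 2] → minimax = 2
No saddle point (maximin ≠ minimax). Mixed strategy needed.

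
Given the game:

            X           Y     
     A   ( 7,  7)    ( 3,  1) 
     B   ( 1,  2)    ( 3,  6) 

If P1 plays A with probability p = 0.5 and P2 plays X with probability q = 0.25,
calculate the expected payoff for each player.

E[P1] = 3.25, E[P2] = 3.75

Work:
E[P1] = p·q·π₁(A,X) + p·(1-q)·π₁(A,Y) + (1-p)·q·π₁(B,X) + (1-p)·(1-q)·π₁(B,Y)
= 0.5·0.25·7 + 0.5·0.75·3 + 0.5·0.25·1 + 0.5·0.75·3
= 3.25

E[P2] = 3.75 (similar calculation)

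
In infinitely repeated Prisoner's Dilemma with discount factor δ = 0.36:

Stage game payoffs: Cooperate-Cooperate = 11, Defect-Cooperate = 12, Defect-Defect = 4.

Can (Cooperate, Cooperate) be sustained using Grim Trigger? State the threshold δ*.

δ* = 0.125; since δ = 0.36 ≥ 0.125, cooperation can be sustained

Work:
For Grim Trigger:
Cooperate forever: 11/(1-δ)
Defect then punished: 12 + 4·δ/(1-δ)
Need: 11/(1-δ) ≥ 12 + 4·δ/(1-δ)
Solving: δ ≥ (T-R)/(T-P) = (12-11)/(12-4) = 0.125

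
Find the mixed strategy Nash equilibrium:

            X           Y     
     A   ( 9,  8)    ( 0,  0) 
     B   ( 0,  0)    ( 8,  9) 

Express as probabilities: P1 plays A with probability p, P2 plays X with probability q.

p = 0.5294, q = 0.4706

Work:
Find probabilities that make opponent indifferent:
P2 chooses q to make P1 indifferent between A and B
P1 chooses p to make P2 indifferent between X and Y
Mixed NE: P1 plays (A: 0.5294, B: 0.4706), P2 plays (X: 0.4706, Y: 0.5294)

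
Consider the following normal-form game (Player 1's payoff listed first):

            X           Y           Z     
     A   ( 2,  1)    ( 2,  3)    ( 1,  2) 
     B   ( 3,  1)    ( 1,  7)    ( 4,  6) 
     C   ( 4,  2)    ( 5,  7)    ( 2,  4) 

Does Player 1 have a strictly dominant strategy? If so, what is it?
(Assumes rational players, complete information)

No strictly dominant strategy exists for Player 1

Work:
A strategy strictly dominates another if it gives a strictly higher payoff against every opponent action. Compare each pair of P1's strategies column-by-column:
  A vs B: [2 vs 3, 2 vs 1, 1 vs 4] → A does not strictly dominate B (column X: 2 ≤ 3)
  A vs C: [2 vs 4, 2 vs 5, 1 vs 2] → A does not strictly dominate C (column X: 2 ≤ 4)
  B vs A: [3 vs 2, 1 vs 2, 4 vs 1] → B does not strictly dominate A (column Y: 1 ≤ 2)
  B vs C: [3 vs 4, 1 vs 5, 4 vs 2] → B does not strictly dominate C (column X: 3 ≤ 4)
  C vs A: [4 vs 2, 5 vs 2, 2 vs 1] → C strictly dominates A
  C vs B: [4 vs 3, 5 vs 1, 2 vs 4] → C does not strictly dominate B (column Z: 2 ≤ 4)
No single strategy strictly dominates all others → no strictly dominant strategy.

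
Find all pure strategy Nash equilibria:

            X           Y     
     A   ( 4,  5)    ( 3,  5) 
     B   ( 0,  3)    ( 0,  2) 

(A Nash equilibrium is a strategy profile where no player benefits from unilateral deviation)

Nash equilibrium: (A, X), (A, Y)

Work:
Best responses:
  P1 vs X: payoffs [4, 0] → best response A (payoff 4)
  P1 vs Y: payoffs [3, 0] → best response A (payoff 3)
  P2 vs A: payoffs [5, 5] → best response X/Y (payoff 5)
  P2 vs B: payoffs [3, 2] → best response X (payoff 3)
Mutual best responses: (A,X), (A,Y) → Nash equilibria.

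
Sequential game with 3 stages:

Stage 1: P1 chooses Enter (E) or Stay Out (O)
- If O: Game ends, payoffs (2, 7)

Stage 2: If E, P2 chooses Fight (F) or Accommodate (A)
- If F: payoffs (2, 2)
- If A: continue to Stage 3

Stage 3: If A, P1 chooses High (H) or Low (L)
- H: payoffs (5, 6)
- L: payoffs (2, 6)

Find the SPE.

SPE: (E, A, H); Outcome (5, 6)

Work:
Stage 3: P1 chooses H (5 vs 2)
Stage 2: P2: F->2, A->6 (anticipating H). Choose A
Stage 1: P1: O->2, E->5 (anticipating A, H). Choose E
SPE path: E -> A -> H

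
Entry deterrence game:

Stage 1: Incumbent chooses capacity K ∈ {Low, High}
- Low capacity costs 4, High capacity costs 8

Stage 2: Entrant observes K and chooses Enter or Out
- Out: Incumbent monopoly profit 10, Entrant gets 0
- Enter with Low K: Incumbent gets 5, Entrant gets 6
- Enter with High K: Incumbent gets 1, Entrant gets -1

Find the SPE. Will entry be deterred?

SPE: (High, Enter|Low, Out|High); Entry deterred. Incumbent net profit = 2

Work:
After Low K: Entrant enters (6 > 0)
After High K: Entrant stays out (-1 < 0)
Incumbent: Low → 5−4=1, High → 10−8=2
Incumbent chooses High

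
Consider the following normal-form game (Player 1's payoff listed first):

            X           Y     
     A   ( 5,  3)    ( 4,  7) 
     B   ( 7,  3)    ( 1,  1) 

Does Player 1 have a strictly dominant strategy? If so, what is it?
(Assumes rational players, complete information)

No strictly dominant strategy exists for Player 1

Work:
A strategy strictly dominates another if it gives a strictly higher payoff against every opponent action. Compare each pair of P1's strategies column-by-column:
  A vs B: [5 vs 7, 4 vs 1] → A does not strictly dominate B (column X: 5 ≤ 7)
  B vs A: [7 vs 5, 1 vs 4] → B does not strictly dominate A (column Y: 1 ≤ 4)
No single strategy strictly dominates all others → no strictly dominant strategy.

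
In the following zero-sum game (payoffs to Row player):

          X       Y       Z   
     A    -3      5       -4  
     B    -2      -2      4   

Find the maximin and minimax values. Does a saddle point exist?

Maximin = -2, Minimax = -2, Saddle: True

Work:
Row minimums: [-4, -2] → maximin = -2
Column maximums: [-2, 5, 4] → minimax = -2
Saddle point exists! Game value = -2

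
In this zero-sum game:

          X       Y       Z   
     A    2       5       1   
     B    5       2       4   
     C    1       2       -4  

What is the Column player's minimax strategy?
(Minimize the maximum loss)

Column should play Z, value = 4

Work:
Column player minimizes Row's maximum payoff:
Column X: max payoff to Row = 5
Column Y: max payoff to Row = 5
Column Z: max payoff to Row = 4
Minimum is 4, achieved by column Z.
Minimax strategy: Z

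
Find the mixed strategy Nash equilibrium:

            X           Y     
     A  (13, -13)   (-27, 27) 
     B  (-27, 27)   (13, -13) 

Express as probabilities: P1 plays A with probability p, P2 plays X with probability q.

p = 0.5, q = 0.5

Work:
Find probabilities that make opponent indifferent:
P2 chooses q to make P1 indifferent between A and B
P1 chooses p to make P2 indifferent between X and Y
Mixed NE: P1 plays (A: 0.5, B: 0.5), P2 plays (X: 0.5, Y: 0.5)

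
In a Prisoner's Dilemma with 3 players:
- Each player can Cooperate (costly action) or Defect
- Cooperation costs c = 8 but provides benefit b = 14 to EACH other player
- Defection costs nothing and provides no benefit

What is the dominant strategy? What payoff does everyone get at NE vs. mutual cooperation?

Dominant: Defect; NE payoff = 0; Coop payoff = 20

Work:
Defect dominates (saves cost c = 8, benefit to others is external)
NE: All defect → everyone gets 0
If all cooperate: each receives (2)×14 - 8 = 20
Social dilemma: 20 > 0 but NE gives 0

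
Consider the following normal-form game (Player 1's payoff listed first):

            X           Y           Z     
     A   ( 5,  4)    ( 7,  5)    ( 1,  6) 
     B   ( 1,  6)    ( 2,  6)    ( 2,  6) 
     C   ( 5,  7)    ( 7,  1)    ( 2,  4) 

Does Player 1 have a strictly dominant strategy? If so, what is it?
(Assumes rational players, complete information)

No strictly dominant strategy exists for Player 1

Work:
A strategy strictly dominates another if it gives a strictly higher payoff against every opponent action. Compare each pair of P1's strategies column-by-column:
  A vs B: [5 vs 1, 7 vs 2, 1 vs 2] → A does not strictly dominate B (column Z: 1 ≤ 2)
  A vs C: [5 vs 5, 7 vs 7, 1 vs 2] → A does not strictly dominate C (column X: 5 ≤ 5)
  B vs A: [1 vs 5, 2 vs 7, 2 vs 1] → B does not strictly dominate A (column X: 1 ≤ 5)
  B vs C: [1 vs 5, 2 vs 7, 2 vs 2] → B does not strictly dominate C (column X: 1 ≤ 5)
  C vs A: [5 vs 5, 7 vs 7, 2 vs 1] → C does not strictly dominate A (column X: 5 ≤ 5)
  C vs B: [5 vs 1, 7 vs 2, 2 vs 2] → C does not strictly dominate B (column Z: 2 ≤ 2)
No single strategy strictly dominates all others → no strictly dominant strategy.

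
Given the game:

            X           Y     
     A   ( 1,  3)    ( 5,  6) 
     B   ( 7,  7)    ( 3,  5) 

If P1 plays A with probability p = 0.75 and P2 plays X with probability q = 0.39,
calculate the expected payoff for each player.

E[P1] = 3.72, E[P2] = 5.0675

Work:
E[P1] = p·q·π₁(A,X) + p·(1-q)·π₁(A,Y) + (1-p)·q·π₁(B,X) + (1-p)·(1-q)·π₁(B,Y)
= 0.75·0.39·1 + 0.75·0.61·5 + 0.25·0.39·7 + 0.25·0.61·3
= 3.72

E[P2] = 5.0675 (similar calculation)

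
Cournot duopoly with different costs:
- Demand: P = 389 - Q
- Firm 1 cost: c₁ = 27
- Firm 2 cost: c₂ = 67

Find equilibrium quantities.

q₁* = 134.0, q₂* = 94.0

Work:
Reaction: q₁ = (389 - 27 - q₂)/2
Reaction: q₂ = (389 - 67 - q₁)/2
Solve simultaneously:
q₁* = (389 - 2×27 + 67)/3 = 134.0
q₂* = (389 - 2×67 + 27)/3 = 94.0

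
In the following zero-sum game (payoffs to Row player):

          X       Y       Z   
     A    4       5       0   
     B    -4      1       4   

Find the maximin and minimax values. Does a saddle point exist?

Maximin = 0, Minimax = 4, Saddle: False

Work:
Row minimums: [0, -4] → maximin = 0
Column maximums: [4, 5, 4] → minimax = 4
No saddle point (maximin ≠ minimax). Mixed strategy needed.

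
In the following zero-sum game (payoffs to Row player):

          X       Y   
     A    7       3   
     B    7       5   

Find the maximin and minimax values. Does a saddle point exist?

Maximin = 5, Minimax = 5, Saddle: True

Work:
Row minimums: [3, 5] → maximin = 5
Column maximums: [7, 5] → minimax = 5
Saddle point exists! Game value = 5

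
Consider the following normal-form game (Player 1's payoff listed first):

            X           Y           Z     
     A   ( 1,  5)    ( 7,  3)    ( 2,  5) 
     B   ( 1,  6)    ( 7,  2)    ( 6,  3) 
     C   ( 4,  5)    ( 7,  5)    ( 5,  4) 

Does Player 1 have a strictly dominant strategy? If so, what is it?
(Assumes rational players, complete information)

No strictly dominant strategy exists for Player 1

Work:
A strategy strictly dominates another if it gives a strictly higher payoff against every opponent action. Compare each pair of P1's strategies column-by-column:
  A vs B: [1 vs 1, 7 vs 7, 2 vs 6] → A does not strictly dominate B (column X: 1 ≤ 1)
  A vs C: [1 vs 4, 7 vs 7, 2 vs 5] → A does not strictly dominate C (column X: 1 ≤ 4)
  B vs A: [1 vs 1, 7 vs 7, 6 vs 2] → B does not strictly dominate A (column X: 1 ≤ 1)
  B vs C: [1 vs 4, 7 vs 7, 6 vs 5] → B does not strictly dominate C (column X: 1 ≤ 4)
  C vs A: [4 vs 1, 7 vs 7, 5 vs 2] → C does not strictly dominate A (column Y: 7 ≤ 7)
  C vs B: [4 vs 1, 7 vs 7, 5 vs 6] → C does not strictly dominate B (column Y: 7 ≤ 7)
No single strategy strictly dominates all others → no strictly dominant strategy.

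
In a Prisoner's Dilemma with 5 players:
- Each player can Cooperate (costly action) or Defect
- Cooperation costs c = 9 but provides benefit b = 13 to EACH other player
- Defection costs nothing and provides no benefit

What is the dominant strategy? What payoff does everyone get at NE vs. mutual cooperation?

Dominant: Defect; NE payoff = 0; Coop payoff = 43

Work:
Defect dominates (saves cost c = 9, benefit to others is external)
NE: All defect → everyone gets 0
If all cooperate: each receives (4)×13 - 9 = 43
Social dilemma: 43 > 0 but NE gives 0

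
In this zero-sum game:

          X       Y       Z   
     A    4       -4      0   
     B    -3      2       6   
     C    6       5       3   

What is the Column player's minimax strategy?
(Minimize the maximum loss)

Column should play Y, value = 5

Work:
Column player minimizes Row's maximum payoff:
Column X: max payoff to Row = 6
Column Y: max payoff to Row = 5
Column Z: max payoff to Row = 6
Minimum is 5, achieved by column Y.
Minimax strategy: Y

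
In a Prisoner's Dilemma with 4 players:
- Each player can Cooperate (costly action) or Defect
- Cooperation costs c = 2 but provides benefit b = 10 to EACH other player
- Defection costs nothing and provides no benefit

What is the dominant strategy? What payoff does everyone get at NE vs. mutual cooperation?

Dominant: Defect; NE payoff = 0; Coop payoff = 28

Work:
Defect dominates (saves cost c = 2, benefit to others is external)
NE: All defect → everyone gets 0
If all cooperate: each receives (3)×10 - 2 = 28
Social dilemma: 28 > 0 but NE gives 0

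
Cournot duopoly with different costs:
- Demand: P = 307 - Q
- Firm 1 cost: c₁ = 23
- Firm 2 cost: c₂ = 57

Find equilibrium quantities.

q₁* = 106.0, q₂* = 72.0

Work:
Reaction: q₁ = (307 - 23 - q₂)/2
Reaction: q₂ = (307 - 57 - q₁)/2
Solve simultaneously:
q₁* = (307 - 2×23 + 57)/3 = 106.0
q₂* = (307 - 2×57 + 23)/3 = 72.0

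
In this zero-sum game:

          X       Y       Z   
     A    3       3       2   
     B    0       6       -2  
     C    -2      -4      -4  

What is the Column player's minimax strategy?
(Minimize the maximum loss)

Column should play Z, value = 2

Work:
Column player minimizes Row's maximum payoff:
Column X: max payoff to Row = 3
Column Y: max payoff to Row = 6
Column Z: max payoff to Row = 2
Minimum is 2, achieved by column Z.
Minimax strategy: Z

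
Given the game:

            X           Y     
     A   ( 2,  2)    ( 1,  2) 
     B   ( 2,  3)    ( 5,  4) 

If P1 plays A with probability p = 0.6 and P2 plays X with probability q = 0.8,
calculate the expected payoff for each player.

E[P1] = 2.12, E[P2] = 2.48

Work:
E[P1] = p·q·π₁(A,X) + p·(1-q)·π₁(A,Y) + (1-p)·q·π₁(B,X) + (1-p)·(1-q)·π₁(B,Y)
= 0.6·0.8·2 + 0.6·0.2·1 + 0.4·0.8·2 + 0.4·0.2·5
= 2.12

E[P2] = 2.48 (similar calculation)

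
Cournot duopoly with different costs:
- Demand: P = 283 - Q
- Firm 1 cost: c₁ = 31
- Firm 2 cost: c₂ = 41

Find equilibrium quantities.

q₁* = 87.33, q₂* = 77.33

Work:
Reaction: q₁ = (283 - 31 - q₂)/2
Reaction: q₂ = (283 - 41 - q₁)/2
Solve simultaneously:
q₁* = (283 - 2×31 + 41)/3 = 87.33
q₂* = (283 - 2×41 + 31)/3 = 77.33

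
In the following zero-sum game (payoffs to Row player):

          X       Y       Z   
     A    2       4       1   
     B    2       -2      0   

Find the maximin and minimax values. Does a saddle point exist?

Maximin = 1, Minimax = 1, Saddle: True

Work:
Row minimums: [1, -2] → maximin = 1
Column maximums: [2, 4, 1] → minimax = 1
Saddle point exists! Game value = 1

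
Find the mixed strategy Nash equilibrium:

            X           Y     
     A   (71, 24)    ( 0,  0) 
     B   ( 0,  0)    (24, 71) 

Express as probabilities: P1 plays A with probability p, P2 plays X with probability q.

p = 0.7474, q = 0.2526

Work:
Find probabilities that make opponent indifferent:
P2 chooses q to make P1 indifferent between A and B
P1 chooses p to make P2 indifferent between X and Y
Mixed NE: P1 plays (A: 0.7474, B: 0.2526), P2 plays (X: 0.2526, Y: 0.7474)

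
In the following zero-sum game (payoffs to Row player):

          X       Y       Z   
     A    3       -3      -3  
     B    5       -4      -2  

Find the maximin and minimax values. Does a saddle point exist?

Maximin = -3, Minimax = -3, Saddle: True

Work:
Row minimums: [-3, -4] → maximin = -3
Column maximums: [5, -3, -2] → minimax = -3
Saddle point exists! Game value = -3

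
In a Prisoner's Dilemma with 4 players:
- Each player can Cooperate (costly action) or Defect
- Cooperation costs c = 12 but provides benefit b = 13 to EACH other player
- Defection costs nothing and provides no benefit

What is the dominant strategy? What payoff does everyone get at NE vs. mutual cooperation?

Dominant: Defect; NE payoff = 0; Coop payoff = 27

Work:
Defect dominates (saves cost c = 12, benefit to others is external)
NE: All defect → everyone gets 0
If all cooperate: each receives (3)×13 - 12 = 27
Social dilemma: 27 > 0 but NE gives 0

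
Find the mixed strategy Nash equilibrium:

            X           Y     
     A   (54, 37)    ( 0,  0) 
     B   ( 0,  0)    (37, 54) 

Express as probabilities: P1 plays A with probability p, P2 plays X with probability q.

p = 0.5934, q = 0.4066

Work:
Find probabilities that make opponent indifferent:
P2 chooses q to make P1 indifferent between A and B
P1 chooses p to make P2 indifferent between X and Y
Mixed NE: P1 plays (A: 0.5934, B: 0.4066), P2 plays (X: 0.4066, Y: 0.5934)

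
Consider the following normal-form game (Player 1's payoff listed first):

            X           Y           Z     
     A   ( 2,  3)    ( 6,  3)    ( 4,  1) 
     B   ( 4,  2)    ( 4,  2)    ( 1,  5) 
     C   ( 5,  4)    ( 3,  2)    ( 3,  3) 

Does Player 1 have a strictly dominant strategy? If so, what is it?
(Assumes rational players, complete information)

No strictly dominant strategy exists for Player 1

Work:
A strategy strictly dominates another if it gives a strictly higher payoff against every opponent action. Compare each pair of P1's strategies column-by-column:
  A vs B: [2 vs 4, 6 vs 4, 4 vs 1] → A does not strictly dominate B (column X: 2 ≤ 4)
  A vs C: [2 vs 5, 6 vs 3, 4 vs 3] → A does not strictly dominate C (column X: 2 ≤ 5)
  B vs A: [4 vs 2, 4 vs 6, 1 vs 4] → B does not strictly dominate A (column Y: 4 ≤ 6)
  B vs C: [4 vs 5, 4 vs 3, 1 vs 3] → B does not strictly dominate C (column X: 4 ≤ 5)
  C vs A: [5 vs 2, 3 vs 6, 3 vs 4] → C does not strictly dominate A (column Y: 3 ≤ 6)
  C vs B: [5 vs 4, 3 vs 4, 3 vs 1] → C does not strictly dominate B (column Y: 3 ≤ 4)
No single strategy strictly dominates all others → no strictly dominant strategy.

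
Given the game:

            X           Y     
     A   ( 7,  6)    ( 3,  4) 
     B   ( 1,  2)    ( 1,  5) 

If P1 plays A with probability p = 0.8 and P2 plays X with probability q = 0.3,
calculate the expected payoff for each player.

E[P1] = 3.56, E[P2] = 4.5

Work:
E[P1] = p·q·π₁(A,X) + p·(1-q)·π₁(A,Y) + (1-p)·q·π₁(B,X) + (1-p)·(1-q)·π₁(B,Y)
= 0.8·0.3·7 + 0.8·0.7·3 + 0.2·0.3·1 + 0.2·0.7·1
= 3.56

E[P2] = 4.5 (similar calculation)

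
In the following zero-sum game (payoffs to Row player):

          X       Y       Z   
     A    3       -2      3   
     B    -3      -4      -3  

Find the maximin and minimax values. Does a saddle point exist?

Maximin = -2, Minimax = -2, Saddle: True

Work:
Row minimums: [-2, -4] → maximin = -2
Column maximums: [3, -2, 3] → minimax = -2
Saddle point exists! Game value = -2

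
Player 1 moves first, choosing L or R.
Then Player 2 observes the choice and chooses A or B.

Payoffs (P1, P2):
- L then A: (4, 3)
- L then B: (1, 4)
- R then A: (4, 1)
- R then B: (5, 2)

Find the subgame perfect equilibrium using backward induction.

P1 plays R, P2 plays B after L and B after R; Payoff (5, 2)

Work:
Backward induction:
After L: P2 chooses B → P1 gets 1
After R: P2 chooses B → P1 gets 5
P1 chooses R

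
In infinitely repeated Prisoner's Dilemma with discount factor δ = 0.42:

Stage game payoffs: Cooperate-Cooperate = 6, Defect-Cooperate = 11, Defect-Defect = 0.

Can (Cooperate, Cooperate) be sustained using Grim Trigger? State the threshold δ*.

δ* = 0.4545; since δ = 0.42 < 0.4545, cooperation cannot be sustained

Work:
For Grim Trigger:
Cooperate forever: 6/(1-δ)
Defect then punished: 11 + 0·δ/(1-δ)
Need: 6/(1-δ) ≥ 11 + 0·δ/(1-δ)
Solving: δ ≥ (T-R)/(T-P) = (11-6)/(11-0) = 0.4545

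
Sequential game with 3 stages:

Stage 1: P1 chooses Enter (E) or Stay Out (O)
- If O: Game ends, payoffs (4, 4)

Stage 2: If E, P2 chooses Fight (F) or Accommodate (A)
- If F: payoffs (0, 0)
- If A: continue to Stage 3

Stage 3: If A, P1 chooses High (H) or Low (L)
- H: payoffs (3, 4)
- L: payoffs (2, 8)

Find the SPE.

SPE: (O, A, H); Outcome (4, 4)

Work:
Stage 3: P1 chooses H (3 vs 2)
Stage 2: P2: F->0, A->4 (anticipating H). Choose A
Stage 1: P1: O->4, E->3 (anticipating A, H). Choose O
SPE path: O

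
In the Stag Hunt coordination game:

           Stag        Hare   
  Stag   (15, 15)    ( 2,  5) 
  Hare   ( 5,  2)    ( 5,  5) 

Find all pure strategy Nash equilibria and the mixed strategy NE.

Pure NE: (Stag, Stag) and (Hare, Hare); Mixed NE: p = 0.2308, q = 0.2308

Work:
Check pure NE:
(Stag, Stag): (15, 15) - no unilateral deviation beneficial
(Hare, Hare): (5, 5) - no unilateral deviation beneficial
Mixed NE: P1 plays Stag with p = 0.2308, P2 plays Stag with q = 0.2308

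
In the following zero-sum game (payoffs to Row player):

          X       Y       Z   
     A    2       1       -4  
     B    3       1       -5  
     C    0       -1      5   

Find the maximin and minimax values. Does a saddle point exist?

Maximin = -1, Minimax = 1, Saddle: False

Work:
Row minimums: [-4, -5, -1] → maximin = -1
Column maximums: [3, 1, 5] → minimax = 1
No saddle point (maximin ≠ minimax). Mixed strategy needed.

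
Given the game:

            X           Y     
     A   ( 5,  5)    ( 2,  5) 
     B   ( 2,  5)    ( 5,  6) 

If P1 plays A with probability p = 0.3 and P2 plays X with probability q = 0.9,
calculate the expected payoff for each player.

E[P1] = 3.02, E[P2] = 5.07

Work:
E[P1] = p·q·π₁(A,X) + p·(1-q)·π₁(A,Y) + (1-p)·q·π₁(B,X) + (1-p)·(1-q)·π₁(B,Y)
= 0.3·0.9·5 + 0.3·0.1·2 + 0.7·0.9·2 + 0.7·0.1·5
= 3.02

E[P2] = 5.07 (similar calculation)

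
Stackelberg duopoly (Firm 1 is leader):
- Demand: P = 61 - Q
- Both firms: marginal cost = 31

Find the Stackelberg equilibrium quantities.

q₁* (leader) = 15.0, q₂* (follower) = 7.5

Work:
Follower's reaction: q₂ = (a - c - q₁)/2
Leader substitutes: π₁ = q₁·(a - q₁ - (a-c-q₁)/2 - c)
FOC: q₁* = (61 - 31)/2 = 15.00
Then: q₂* = (61 - 31 - 15.0)/2 = 7.50
Leader has first-mover advantage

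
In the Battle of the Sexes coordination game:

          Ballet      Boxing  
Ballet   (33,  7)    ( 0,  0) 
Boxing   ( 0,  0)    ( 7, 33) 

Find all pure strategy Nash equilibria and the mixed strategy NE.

Pure NE: (Ballet, Ballet) and (Boxing, Boxing); Mixed NE: p = 0.825, q = 0.175

Work:
Check pure NE:
(Ballet, Ballet): (33, 7) - no unilateral deviation beneficial
(Boxing, Boxing): (7, 33) - no unilateral deviation beneficial
Mixed NE: P1 plays Ballet with p = 0.825, P2 plays Ballet with q = 0.175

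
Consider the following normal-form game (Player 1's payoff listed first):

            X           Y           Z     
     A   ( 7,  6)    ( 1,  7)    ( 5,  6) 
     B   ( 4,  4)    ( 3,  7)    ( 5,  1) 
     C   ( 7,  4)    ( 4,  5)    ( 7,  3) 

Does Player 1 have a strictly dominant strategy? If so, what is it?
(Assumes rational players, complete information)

No strictly dominant strategy exists for Player 1

Work:
A strategy strictly dominates another if it gives a strictly higher payoff against every opponent action. Compare each pair of P1's strategies column-by-column:
  A vs B: [7 vs 4, 1 vs 3, 5 vs 5] → A does not strictly dominate B (column Y: 1 ≤ 3)
  A vs C: [7 vs 7, 1 vs 4, 5 vs 7] → A does not strictly dominate C (column X: 7 ≤ 7)
  B vs A: [4 vs 7, 3 vs 1, 5 vs 5] → B does not strictly dominate A (column X: 4 ≤ 7)
  B vs C: [4 vs 7, 3 vs 4, 5 vs 7] → B does not strictly dominate C (column X: 4 ≤ 7)
  C vs A: [7 vs 7, 4 vs 1, 7 vs 5] → C does not strictly dominate A (column X: 7 ≤ 7)
  C vs B: [7 vs 4, 4 vs 3, 7 vs 5] → C strictly dominates B
No single strategy strictly dominates all others → no strictly dominant strategy.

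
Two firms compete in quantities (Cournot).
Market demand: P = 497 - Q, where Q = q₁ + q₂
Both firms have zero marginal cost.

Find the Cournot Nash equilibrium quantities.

q₁* = q₂* = 165.67; P* = 165.67

Work:
Profit: π_i = P·q_i = (a - q_i - q_j)·q_i
FOC: ∂π_i/∂q_i = a - 2q_i - q_j = 0
Reaction function: q_i = (497 - q_j)/2
Symmetry: q* = 497/3 = 165.67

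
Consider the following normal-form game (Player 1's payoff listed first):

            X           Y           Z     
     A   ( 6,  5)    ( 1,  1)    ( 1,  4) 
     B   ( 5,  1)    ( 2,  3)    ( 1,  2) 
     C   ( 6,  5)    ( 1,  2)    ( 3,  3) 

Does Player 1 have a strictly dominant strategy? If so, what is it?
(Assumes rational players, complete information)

No strictly dominant strategy exists for Player 1

Work:
A strategy strictly dominates another if it gives a strictly higher payoff against every opponent action. Compare each pair of P1's strategies column-by-column:
  A vs B: [6 vs 5, 1 vs 2, 1 vs 1] → A does not strictly dominate B (column Y: 1 ≤ 2)
  A vs C: [6 vs 6, 1 vs 1, 1 vs 3] → A does not strictly dominate C (column X: 6 ≤ 6)
  B vs A: [5 vs 6, 2 vs 1, 1 vs 1] → B does not strictly dominate A (column X: 5 ≤ 6)
  B vs C: [5 vs 6, 2 vs 1, 1 vs 3] → B does not strictly dominate C (column X: 5 ≤ 6)
  C vs A: [6 vs 6, 1 vs 1, 3 vs 1] → C does not strictly dominate A (column X: 6 ≤ 6)
  C vs B: [6 vs 5, 1 vs 2, 3 vs 1] → C does not strictly dominate B (column Y: 1 ≤ 2)
No single strategy strictly dominates all others → no strictly dominant strategy.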